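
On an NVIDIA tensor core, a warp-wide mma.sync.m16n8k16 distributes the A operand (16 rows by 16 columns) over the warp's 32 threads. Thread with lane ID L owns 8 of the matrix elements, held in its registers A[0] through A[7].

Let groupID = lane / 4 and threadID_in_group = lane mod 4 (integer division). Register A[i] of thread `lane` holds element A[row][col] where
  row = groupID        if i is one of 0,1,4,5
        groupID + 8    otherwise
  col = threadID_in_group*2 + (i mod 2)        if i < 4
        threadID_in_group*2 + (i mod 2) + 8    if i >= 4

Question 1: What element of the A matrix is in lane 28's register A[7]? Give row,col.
15,9

L=28=>grp=28>>2=7, tig=28&3=0
[7]=>row 7+8=15  col 0·2+1+8=9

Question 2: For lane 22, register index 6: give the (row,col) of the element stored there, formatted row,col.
L=22⇒gr=22>>2=5, th=22&3=2
[6]⇒row 5+8=13  col 2·2+0+8=12

13,12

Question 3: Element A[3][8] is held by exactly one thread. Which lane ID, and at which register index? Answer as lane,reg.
r:3=>grp=3,rB=0  c:8=>cB=1,tig=0,lo=0
L=3*4+0=12  i=1*4+0*2+0=4

12,4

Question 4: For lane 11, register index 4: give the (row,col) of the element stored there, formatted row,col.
2,14

lane 11→11/4=2, 11 mod 4=3
i=4  r:2+0→2  c:2·3+0+8→14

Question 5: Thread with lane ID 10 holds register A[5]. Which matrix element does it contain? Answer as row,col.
lane 10=>10/4=2, 10 mod 4=2
i=5  r:2+0=>2  c:2·2+1+8=>13

2,13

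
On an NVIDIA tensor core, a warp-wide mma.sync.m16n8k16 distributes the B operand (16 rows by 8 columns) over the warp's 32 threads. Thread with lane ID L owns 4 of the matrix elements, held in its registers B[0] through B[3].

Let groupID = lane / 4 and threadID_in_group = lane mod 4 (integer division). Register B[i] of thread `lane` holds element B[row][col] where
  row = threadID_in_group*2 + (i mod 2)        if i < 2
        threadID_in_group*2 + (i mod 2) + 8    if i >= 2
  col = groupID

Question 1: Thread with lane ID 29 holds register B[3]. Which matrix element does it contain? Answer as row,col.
lane 29->29/4=7, 29 mod 4=1
i=3  r:2·1+1+8->11  c:7

11,7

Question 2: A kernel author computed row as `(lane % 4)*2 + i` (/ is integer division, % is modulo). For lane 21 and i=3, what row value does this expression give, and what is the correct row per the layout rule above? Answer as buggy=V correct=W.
buggy=5 correct=11

`(lane % 4)*2 + i`[21,3]⇒5
lane 21⇒21/4=5, 21 mod 4=1
i=3  r:2·1+1+8⇒11  c:5
row: 5 vs 11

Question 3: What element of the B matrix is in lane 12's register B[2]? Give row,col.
8,3

12: G=3,T=0
[2] (0*2+0+8,3) = (8,3)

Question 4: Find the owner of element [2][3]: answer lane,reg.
13,0

c=3->g=3  r=2->rb=0,t=1,b0=0
L=3*4+1=13  i=0*2+0=0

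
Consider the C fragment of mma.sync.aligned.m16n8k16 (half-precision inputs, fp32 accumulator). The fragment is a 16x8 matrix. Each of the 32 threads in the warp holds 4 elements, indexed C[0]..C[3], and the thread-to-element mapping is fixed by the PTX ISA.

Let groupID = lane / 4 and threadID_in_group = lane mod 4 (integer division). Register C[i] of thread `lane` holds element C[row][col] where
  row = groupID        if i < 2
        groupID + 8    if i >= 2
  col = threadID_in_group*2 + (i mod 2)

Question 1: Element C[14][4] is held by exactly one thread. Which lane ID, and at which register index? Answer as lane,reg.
r: 14->gid=6,r8=1  c: 4->tid=2,i&1=0
L=6*4+2=26  i=1*2+0=2

26,2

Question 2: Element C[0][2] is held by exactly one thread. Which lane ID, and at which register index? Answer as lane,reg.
r:0=>grp=0,rB=0  c:2=>tig=1,lo=0
L=0*4+1=1  i=0*2+0=0

1,0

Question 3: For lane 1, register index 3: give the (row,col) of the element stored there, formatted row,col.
1: gr=0,th=1
[3] (0+8,1*2+1) = (8,3)

8,3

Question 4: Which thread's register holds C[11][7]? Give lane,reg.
r=11⇒gr=3,Rb=1  c=7⇒th=3,odd=1
L=3*4+3=15  i=1*2+1=3

15,3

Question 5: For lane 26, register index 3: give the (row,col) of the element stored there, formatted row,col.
L=26->gid=26>>2=6, tid=26&3=2
[3]->row 6+8=14  col 2·2+1=5

14,5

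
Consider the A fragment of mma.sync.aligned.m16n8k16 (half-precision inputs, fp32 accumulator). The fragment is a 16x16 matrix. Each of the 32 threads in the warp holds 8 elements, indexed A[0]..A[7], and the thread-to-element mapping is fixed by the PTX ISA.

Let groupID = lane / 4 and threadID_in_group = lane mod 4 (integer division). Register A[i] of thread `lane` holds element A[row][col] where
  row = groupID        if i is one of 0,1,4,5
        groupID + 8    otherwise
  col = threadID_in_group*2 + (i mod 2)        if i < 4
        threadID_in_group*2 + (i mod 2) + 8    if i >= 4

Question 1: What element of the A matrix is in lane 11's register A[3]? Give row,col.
lane 11: gr=2 (11/4), th=3 (11%4)
i=3: r=2+8=10, c=3*2+1+0=7

10,7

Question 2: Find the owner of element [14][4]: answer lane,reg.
26,2

r:14=>grp=6,rB=1  c:4=>cB=0,tig=2,lo=0
L=6*4+2=26  i=0*4+1*2+0=2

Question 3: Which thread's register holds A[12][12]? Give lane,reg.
r:12=>grp=4,rB=1  c:12=>cB=1,tig=2,lo=0
L=4*4+2=18  i=1*4+1*2+0=6

18,6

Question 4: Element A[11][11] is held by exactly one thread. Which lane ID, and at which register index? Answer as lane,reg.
13,7

r=11->g=3,rb=1  c=11->cb=1,t=1,b0=1
L=3*4+1=13  i=1*4+1*2+1=7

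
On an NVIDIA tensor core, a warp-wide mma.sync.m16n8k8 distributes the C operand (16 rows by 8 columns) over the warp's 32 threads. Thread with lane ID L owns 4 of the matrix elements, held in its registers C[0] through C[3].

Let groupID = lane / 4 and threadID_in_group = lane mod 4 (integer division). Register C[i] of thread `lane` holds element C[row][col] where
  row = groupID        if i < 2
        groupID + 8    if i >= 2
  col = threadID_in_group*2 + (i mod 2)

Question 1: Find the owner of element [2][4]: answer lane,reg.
10,0

r=2⇒gr=2,Rb=0  c=4⇒th=2,odd=0
L=2*4+2=10  i=0*2+0=0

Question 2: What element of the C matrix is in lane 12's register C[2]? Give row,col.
L=12->gid=12>>2=3, tid=12&3=0
[2]->row 3+8=11  col 0·2+0=0

11,0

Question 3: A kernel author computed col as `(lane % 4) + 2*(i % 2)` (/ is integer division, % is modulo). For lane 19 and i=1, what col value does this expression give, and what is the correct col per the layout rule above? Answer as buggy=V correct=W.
buggy=5 correct=7

`(lane % 4) + 2*(i % 2)`[19,1]->5
lane 19->19/4=4, 19 mod 4=3
i=1  r:4+0->4  c:2·3+1->7
col: 5 vs 7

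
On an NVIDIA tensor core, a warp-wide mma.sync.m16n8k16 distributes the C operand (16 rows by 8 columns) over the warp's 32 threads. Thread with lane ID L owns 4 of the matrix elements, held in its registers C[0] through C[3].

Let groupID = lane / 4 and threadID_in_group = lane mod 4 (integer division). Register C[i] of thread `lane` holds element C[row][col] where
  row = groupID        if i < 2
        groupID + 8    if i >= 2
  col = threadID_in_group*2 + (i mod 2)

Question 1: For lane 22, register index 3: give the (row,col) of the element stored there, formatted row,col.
lane 22→22/4=5, 22 mod 4=2
i=3  r:5+8→13  c:2·2+1→5

13,5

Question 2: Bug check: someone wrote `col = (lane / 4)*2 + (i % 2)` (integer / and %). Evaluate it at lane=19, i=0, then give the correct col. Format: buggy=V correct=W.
`(lane / 4)*2 + (i % 2)`[19,0]→8
lane 19→19/4=4, 19 mod 4=3
i=0  r:4+0→4  c:2·3+0→6
col: 8 vs 6

buggy=8 correct=6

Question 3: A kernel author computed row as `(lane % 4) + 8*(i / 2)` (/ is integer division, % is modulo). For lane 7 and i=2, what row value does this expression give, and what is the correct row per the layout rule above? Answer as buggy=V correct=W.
buggy=11 correct=9

`(lane % 4) + 8*(i / 2)`[7,2]->11
7: gid=1,tid=3
[2] (1+8,3*2+0) = (9,6)
row: 11 vs 9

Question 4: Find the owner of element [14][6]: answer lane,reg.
r:14=>grp=6,rB=1  c:6=>tig=3,lo=0
L=6*4+3=27  i=1*2+0=2

27,2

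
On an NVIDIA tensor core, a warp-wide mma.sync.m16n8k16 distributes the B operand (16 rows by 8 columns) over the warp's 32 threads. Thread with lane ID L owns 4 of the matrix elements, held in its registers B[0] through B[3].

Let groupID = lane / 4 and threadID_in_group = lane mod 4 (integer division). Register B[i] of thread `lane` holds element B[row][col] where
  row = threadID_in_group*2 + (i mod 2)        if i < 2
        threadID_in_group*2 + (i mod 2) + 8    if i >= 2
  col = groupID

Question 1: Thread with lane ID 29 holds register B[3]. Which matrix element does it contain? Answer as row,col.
L=29->gid=29>>2=7, tid=29&3=1
[3]->row 1·2+1+8=11  col gid=7

11,7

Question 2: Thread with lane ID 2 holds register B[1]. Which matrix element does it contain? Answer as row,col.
5,0

L=2->g=2>>2=0, t=2&3=2
[1]->row 2·2+1+0=5  col g=0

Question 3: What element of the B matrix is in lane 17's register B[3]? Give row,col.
lane 17: G=4 (17/4), T=1 (17%4)
i=3: r=1*2+1+8=11, c=G=4

11,4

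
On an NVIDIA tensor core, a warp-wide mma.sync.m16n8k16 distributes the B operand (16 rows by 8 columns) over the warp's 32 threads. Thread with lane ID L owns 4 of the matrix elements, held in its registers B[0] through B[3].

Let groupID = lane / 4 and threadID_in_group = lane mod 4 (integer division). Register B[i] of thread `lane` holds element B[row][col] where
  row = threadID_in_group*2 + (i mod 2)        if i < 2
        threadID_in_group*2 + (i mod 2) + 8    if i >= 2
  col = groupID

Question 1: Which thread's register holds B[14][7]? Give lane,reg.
31,2

c=7->g=7  r=14->rb=1,t=3,b0=0
L=7*4+3=31  i=1*2+0=2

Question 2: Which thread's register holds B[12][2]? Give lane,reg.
10,2

c:2=>grp=2  r:12=>rB=1,tig=2,lo=0
L=2*4+2=10  i=1*2+0=2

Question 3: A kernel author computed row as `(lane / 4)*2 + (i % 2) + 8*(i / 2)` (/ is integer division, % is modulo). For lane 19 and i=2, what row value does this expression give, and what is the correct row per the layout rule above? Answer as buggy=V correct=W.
`(lane / 4)*2 + (i % 2) + 8*(i / 2)`[19,2]⇒16
19: gr=4,th=3
[2] (3*2+0+8,4) = (14,4)
row: 16 vs 14

buggy=16 correct=14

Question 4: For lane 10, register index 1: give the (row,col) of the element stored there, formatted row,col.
5,2

10: gr=2,th=2
[1] (2*2+1+0,2) = (5,2)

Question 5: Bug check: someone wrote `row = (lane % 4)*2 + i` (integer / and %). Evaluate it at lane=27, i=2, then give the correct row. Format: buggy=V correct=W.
buggy=8 correct=14

`(lane % 4)*2 + i`[27,2]->8
lane 27: gid=6 (27/4), tid=3 (27%4)
i=2: r=3*2+0+8=14, c=gid=6
row: 8 vs 14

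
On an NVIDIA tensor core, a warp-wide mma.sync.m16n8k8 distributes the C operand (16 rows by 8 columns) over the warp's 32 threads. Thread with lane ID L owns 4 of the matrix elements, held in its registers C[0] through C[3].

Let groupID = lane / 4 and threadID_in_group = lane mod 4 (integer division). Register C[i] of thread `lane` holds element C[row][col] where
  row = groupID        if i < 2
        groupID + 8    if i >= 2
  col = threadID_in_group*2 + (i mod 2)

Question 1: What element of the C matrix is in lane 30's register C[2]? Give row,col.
15,4

L=30->g=30>>2=7, t=30&3=2
[2]->row 7+8=15  col 2·2+0=4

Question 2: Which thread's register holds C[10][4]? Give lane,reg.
r=10→G=2,rhi=1  c=4→T=2,p=0
L=2*4+2=10  i=1*2+0=2

10,2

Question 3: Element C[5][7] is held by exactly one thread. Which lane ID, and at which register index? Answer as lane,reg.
23,1

r: 5->gid=5,r8=0  c: 7->tid=3,i&1=1
L=5*4+3=23  i=0*2+1=1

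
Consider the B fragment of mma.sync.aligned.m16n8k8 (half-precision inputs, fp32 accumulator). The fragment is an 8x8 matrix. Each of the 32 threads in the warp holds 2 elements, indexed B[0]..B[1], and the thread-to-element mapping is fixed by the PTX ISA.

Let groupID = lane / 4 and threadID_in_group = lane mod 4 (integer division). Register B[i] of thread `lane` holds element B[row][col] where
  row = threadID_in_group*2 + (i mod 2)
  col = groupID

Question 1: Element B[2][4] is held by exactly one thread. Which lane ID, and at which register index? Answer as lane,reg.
c: 4->gid=4  r: 2->tid=1,i&1=0
L=4*4+1=17  i=0=0

17,0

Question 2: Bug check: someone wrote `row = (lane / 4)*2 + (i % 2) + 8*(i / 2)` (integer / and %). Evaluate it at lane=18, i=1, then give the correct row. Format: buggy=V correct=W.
buggy=9 correct=5

`(lane / 4)*2 + (i % 2) + 8*(i / 2)`[18,1]⇒9
L=18⇒gr=18>>2=4, th=18&3=2
[1]⇒row 2·2+1=5  col gr=4
row: 9 vs 5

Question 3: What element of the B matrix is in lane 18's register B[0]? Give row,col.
L=18->gid=18>>2=4, tid=18&3=2
[0]->row 2·2+0=4  col gid=4

4,4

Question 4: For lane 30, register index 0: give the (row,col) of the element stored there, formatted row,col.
4,7

lane 30: gid=7 (30/4), tid=2 (30%4)
i=0: r=2*2+0=4, c=gid=7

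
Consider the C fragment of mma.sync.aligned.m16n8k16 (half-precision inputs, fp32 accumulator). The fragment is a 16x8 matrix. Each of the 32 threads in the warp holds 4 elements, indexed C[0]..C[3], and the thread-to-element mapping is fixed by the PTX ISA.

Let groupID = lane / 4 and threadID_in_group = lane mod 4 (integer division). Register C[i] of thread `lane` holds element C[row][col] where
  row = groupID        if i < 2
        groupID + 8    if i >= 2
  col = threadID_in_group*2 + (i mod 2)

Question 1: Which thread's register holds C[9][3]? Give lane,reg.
5,3

r: 9->gid=1,r8=1  c: 3->tid=1,i&1=1
L=1*4+1=5  i=1*2+1=3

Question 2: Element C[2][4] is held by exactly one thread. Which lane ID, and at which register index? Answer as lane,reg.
r: 2->gid=2,r8=0  c: 4->tid=2,i&1=0
L=2*4+2=10  i=0*2+0=0

10,0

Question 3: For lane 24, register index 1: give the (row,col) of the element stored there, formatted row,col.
6,1

L=24->g=24>>2=6, t=24&3=0
[1]->row 6+0=6  col 0·2+1=1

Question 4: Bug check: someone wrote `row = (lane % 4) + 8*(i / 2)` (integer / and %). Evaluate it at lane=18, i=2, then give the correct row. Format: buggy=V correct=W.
buggy=10 correct=12

`(lane % 4) + 8*(i / 2)`[18,2]⇒10
18: gr=4,th=2
[2] (4+8,2*2+0) = (12,4)
row: 10 vs 12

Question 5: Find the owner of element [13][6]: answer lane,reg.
23,2

r=13→G=5,rhi=1  c=6→T=3,p=0
L=5*4+3=23  i=1*2+0=2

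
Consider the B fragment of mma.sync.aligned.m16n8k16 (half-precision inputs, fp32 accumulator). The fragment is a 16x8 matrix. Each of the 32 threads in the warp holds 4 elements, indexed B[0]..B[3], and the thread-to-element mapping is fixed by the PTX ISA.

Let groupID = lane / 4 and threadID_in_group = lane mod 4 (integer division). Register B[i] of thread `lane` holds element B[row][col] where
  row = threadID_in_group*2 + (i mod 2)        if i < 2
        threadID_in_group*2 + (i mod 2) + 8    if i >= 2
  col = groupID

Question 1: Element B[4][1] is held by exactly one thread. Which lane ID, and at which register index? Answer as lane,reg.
c:1=>grp=1  r:4=>rB=0,tig=2,lo=0
L=1*4+2=6  i=0*2+0=0

6,0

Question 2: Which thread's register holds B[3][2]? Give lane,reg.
9,1

c: 2->gid=2  r: 3->r8=0,tid=1,i&1=1
L=2*4+1=9  i=0*2+1=1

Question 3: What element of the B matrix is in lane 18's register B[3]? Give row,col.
18: gr=4,th=2
[3] (2*2+1+8,4) = (13,4)

13,4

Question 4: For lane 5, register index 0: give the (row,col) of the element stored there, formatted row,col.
lane 5->5/4=1, 5 mod 4=1
i=0  r:2·1+0+0->2  c:1

2,1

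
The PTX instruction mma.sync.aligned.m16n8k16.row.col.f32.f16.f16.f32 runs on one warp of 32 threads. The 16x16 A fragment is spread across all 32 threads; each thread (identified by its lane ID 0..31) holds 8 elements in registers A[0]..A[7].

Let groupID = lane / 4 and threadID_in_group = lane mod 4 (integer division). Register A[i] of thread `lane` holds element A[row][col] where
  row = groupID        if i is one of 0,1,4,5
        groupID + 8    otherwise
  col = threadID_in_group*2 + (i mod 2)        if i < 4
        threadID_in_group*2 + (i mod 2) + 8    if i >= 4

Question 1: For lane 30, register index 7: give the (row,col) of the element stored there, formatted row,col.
30: gid=7,tid=2
[7] (7+8,2*2+1+8) = (15,13)

15,13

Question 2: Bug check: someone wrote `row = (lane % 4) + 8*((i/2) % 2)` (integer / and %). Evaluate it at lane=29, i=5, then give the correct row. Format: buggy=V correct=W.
`(lane % 4) + 8*((i/2) % 2)`[29,5]->1
lane 29: gid=7 (29/4), tid=1 (29%4)
i=5: r=7+0=7, c=1*2+1+8=11
row: 1 vs 7

buggy=1 correct=7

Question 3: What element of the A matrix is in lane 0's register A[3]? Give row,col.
8,1

0: grp=0,tig=0
[3] (0+8,0*2+1+0) = (8,1)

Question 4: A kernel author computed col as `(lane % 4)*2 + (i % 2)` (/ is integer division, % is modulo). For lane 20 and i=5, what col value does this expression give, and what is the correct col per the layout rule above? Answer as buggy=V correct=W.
`(lane % 4)*2 + (i % 2)`[20,5]->1
lane 20: g=5 (20/4), t=0 (20%4)
i=5: r=5+0=5, c=0*2+1+8=9
col: 1 vs 9

buggy=1 correct=9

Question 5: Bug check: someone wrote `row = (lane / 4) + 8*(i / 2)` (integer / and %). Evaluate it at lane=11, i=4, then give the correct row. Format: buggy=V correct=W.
`(lane / 4) + 8*(i / 2)`[11,4]⇒18
lane 11⇒11/4=2, 11 mod 4=3
i=4  r:2+0⇒2  c:2·3+0+8⇒14
row: 18 vs 2

buggy=18 correct=2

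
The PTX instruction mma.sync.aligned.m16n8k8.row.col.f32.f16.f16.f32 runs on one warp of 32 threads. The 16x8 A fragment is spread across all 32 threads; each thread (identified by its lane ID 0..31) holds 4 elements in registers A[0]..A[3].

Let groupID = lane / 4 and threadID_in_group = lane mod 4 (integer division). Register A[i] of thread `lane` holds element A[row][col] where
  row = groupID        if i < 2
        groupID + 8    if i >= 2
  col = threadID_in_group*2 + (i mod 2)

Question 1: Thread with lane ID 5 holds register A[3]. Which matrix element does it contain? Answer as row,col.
lane 5⇒5/4=1, 5 mod 4=1
i=3  r:1+8⇒9  c:2·1+1⇒3

9,3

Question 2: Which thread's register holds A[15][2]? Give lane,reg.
29,2

r: 15->gid=7,r8=1  c: 2->tid=1,i&1=0
L=7*4+1=29  i=1*2+0=2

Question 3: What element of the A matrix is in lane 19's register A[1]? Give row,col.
4,7

lane 19=>19/4=4, 19 mod 4=3
i=1  r:4+0=>4  c:2·3+1=>7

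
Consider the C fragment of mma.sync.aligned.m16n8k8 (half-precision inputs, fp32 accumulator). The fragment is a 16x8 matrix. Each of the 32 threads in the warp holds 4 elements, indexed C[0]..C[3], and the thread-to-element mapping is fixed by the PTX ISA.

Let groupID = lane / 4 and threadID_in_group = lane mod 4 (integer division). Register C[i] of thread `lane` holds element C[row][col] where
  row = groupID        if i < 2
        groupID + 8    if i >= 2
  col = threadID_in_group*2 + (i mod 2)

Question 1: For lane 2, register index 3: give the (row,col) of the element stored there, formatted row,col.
8,5

lane 2: g=0 (2/4), t=2 (2%4)
i=3: r=0+8=8, c=2*2+1=5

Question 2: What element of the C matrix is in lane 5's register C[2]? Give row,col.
9,2

L=5=>grp=5>>2=1, tig=5&3=1
[2]=>row 1+8=9  col 1·2+0=2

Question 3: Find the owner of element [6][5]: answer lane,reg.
26,1

r:6=>grp=6,rB=0  c:5=>tig=2,lo=1
L=6*4+2=26  i=0*2+1=1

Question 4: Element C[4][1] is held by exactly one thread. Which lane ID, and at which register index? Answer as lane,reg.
16,1

r=4→G=4,rhi=0  c=1→T=0,p=1
L=4*4+0=16  i=0*2+1=1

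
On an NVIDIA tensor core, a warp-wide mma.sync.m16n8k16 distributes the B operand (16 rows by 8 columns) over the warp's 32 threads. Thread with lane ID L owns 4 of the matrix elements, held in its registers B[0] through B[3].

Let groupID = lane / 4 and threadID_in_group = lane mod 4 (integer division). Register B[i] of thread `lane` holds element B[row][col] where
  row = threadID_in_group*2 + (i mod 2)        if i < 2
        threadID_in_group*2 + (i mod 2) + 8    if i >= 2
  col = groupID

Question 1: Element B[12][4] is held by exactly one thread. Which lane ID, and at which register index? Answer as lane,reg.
c=4⇒gr=4  r=12⇒Rb=1,th=2,odd=0
L=4*4+2=18  i=1*2+0=2

18,2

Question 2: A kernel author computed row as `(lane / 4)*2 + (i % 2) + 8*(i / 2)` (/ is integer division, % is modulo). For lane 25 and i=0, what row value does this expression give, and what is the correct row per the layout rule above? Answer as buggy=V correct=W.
`(lane / 4)*2 + (i % 2) + 8*(i / 2)`[25,0]⇒12
L=25⇒gr=25>>2=6, th=25&3=1
[0]⇒row 1·2+0+0=2  col gr=6
row: 12 vs 2

buggy=12 correct=2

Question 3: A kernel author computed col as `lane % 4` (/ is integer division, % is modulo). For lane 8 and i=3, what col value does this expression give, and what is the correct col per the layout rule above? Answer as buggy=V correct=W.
buggy=0 correct=2

`lane % 4`[8,3]->0
8: gid=2,tid=0
[3] (0*2+1+8,2) = (9,2)
col: 0 vs 2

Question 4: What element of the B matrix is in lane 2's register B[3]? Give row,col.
2: g=0,t=2
[3] (2*2+1+8,0) = (13,0)

13,0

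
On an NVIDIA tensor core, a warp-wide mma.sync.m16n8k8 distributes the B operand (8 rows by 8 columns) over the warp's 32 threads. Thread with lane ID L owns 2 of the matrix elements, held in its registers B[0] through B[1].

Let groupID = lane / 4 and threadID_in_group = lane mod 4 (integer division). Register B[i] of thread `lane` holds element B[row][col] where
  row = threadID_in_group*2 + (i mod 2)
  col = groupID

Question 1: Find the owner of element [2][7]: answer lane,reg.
c:7=>grp=7  r:2=>tig=1,lo=0
L=7*4+1=29  i=0=0

29,0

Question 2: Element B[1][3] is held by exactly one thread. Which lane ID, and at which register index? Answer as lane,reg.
12,1

c=3→G=3  r=1→T=0,p=1
L=3*4+0=12  i=1=1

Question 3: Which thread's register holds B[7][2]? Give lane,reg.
11,1

c=2→G=2  r=7→T=3,p=1
L=2*4+3=11  i=1=1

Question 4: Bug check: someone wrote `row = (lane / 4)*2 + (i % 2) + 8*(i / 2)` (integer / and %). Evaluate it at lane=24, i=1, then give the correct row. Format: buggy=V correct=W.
`(lane / 4)*2 + (i % 2) + 8*(i / 2)`[24,1]→13
24: G=6,T=0
[1] (0*2+1,6) = (1,6)
row: 13 vs 1

buggy=13 correct=1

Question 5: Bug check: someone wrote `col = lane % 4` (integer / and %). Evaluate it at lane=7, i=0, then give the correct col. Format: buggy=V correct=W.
buggy=3 correct=1

`lane % 4`[7,0]->3
lane 7->7/4=1, 7 mod 4=3
i=0  r:2·3+0->6  c:1
col: 3 vs 1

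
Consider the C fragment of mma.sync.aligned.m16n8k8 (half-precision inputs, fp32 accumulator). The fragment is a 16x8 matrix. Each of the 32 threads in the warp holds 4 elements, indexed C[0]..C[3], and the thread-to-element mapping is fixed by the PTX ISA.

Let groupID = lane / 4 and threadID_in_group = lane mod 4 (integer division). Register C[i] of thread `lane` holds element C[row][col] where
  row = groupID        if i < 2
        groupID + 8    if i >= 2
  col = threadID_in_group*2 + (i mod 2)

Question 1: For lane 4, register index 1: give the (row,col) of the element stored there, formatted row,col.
1,1

4: gr=1,th=0
[1] (1+0,0*2+1) = (1,1)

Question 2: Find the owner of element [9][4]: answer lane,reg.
6,2

r=9->g=1,rb=1  c=4->t=2,b0=0
L=1*4+2=6  i=1*2+0=2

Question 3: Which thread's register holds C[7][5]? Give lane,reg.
r=7→G=7,rhi=0  c=5→T=2,p=1
L=7*4+2=30  i=0*2+1=1

30,1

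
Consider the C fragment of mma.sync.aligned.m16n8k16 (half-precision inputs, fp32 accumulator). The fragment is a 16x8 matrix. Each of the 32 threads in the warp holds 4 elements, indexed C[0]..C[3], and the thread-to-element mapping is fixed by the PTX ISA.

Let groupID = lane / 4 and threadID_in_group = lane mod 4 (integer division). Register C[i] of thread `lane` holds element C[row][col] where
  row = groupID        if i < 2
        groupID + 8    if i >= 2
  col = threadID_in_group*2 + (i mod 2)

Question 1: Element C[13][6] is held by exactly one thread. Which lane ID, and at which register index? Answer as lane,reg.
r:13=>grp=5,rB=1  c:6=>tig=3,lo=0
L=5*4+3=23  i=1*2+0=2

23,2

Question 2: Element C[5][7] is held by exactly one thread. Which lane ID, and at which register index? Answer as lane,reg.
23,1

r=5->g=5,rb=0  c=7->t=3,b0=1
L=5*4+3=23  i=0*2+1=1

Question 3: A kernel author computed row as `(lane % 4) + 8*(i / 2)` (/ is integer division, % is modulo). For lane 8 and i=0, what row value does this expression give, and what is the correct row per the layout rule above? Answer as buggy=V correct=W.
`(lane % 4) + 8*(i / 2)`[8,0]->0
L=8->g=8>>2=2, t=8&3=0
[0]->row 2+0=2  col 0·2+0=0
row: 0 vs 2

buggy=0 correct=2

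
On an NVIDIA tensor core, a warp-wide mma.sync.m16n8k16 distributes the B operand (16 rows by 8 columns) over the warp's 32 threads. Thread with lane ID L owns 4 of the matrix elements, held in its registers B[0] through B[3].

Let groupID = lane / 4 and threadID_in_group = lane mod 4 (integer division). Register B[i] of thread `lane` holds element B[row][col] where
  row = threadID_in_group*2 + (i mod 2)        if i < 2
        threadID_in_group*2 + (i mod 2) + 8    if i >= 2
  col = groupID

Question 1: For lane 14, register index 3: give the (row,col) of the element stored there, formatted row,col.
14: gid=3,tid=2
[3] (2*2+1+8,3) = (13,3)

13,3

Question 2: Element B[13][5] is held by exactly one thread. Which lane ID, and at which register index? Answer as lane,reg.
c:5=>grp=5  r:13=>rB=1,tig=2,lo=1
L=5*4+2=22  i=1*2+1=3

22,3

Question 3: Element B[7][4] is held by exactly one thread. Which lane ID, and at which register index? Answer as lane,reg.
19,1

c:4=>grp=4  r:7=>rB=0,tig=3,lo=1
L=4*4+3=19  i=0*2+1=1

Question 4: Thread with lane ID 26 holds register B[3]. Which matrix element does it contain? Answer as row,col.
L=26=>grp=26>>2=6, tig=26&3=2
[3]=>row 2·2+1+8=13  col grp=6

13,6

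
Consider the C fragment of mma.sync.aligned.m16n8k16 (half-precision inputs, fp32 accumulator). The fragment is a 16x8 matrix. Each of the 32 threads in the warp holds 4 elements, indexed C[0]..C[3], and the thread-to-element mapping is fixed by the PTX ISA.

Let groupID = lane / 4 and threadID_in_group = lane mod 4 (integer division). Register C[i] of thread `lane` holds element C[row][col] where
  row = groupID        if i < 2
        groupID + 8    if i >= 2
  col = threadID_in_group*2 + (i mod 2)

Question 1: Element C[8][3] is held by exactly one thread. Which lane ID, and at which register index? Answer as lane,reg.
r: 8->gid=0,r8=1  c: 3->tid=1,i&1=1
L=0*4+1=1  i=1*2+1=3

1,3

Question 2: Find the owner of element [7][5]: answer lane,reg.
r=7⇒gr=7,Rb=0  c=5⇒th=2,odd=1
L=7*4+2=30  i=0*2+1=1

30,1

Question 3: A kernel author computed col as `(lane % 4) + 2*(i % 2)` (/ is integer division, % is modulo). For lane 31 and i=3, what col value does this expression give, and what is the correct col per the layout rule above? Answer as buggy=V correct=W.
`(lane % 4) + 2*(i % 2)`[31,3]=>5
lane 31: grp=7 (31/4), tig=3 (31%4)
i=3: r=7+8=15, c=3*2+1=7
col: 5 vs 7

buggy=5 correct=7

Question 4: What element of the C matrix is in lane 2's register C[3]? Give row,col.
8,5

2: gr=0,th=2
[3] (0+8,2*2+1) = (8,5)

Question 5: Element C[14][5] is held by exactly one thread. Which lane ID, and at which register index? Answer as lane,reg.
26,3

r=14→G=6,rhi=1  c=5→T=2,p=1
L=6*4+2=26  i=1*2+1=3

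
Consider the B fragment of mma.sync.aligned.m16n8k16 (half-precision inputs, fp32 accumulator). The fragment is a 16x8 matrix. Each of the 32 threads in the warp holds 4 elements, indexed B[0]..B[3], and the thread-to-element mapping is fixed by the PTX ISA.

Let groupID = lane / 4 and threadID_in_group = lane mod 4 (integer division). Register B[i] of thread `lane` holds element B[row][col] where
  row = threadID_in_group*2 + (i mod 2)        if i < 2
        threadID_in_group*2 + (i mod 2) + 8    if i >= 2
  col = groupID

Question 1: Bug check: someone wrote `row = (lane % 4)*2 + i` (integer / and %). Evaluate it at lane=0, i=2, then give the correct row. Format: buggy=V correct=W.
`(lane % 4)*2 + i`[0,2]->2
lane 0: gid=0 (0/4), tid=0 (0%4)
i=2: r=0*2+0+8=8, c=gid=0
row: 2 vs 8

buggy=2 correct=8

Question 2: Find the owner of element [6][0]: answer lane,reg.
3,0

c=0⇒gr=0  r=6⇒Rb=0,th=3,odd=0
L=0*4+3=3  i=0*2+0=0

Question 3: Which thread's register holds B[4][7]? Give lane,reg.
c=7⇒gr=7  r=4⇒Rb=0,th=2,odd=0
L=7*4+2=30  i=0*2+0=0

30,0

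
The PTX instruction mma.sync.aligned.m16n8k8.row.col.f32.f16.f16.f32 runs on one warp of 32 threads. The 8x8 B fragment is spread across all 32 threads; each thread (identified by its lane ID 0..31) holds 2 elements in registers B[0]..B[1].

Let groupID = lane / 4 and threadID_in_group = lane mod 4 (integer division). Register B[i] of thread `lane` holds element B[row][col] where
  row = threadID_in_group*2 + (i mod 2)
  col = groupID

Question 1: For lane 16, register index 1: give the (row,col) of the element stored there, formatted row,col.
1,4

16: g=4,t=0
[1] (0*2+1,4) = (1,4)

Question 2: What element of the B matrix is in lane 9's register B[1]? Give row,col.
L=9->g=9>>2=2, t=9&3=1
[1]->row 1·2+1=3  col g=2

3,2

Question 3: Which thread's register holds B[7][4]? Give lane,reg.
19,1

c=4->g=4  r=7->t=3,b0=1
L=4*4+3=19  i=1=1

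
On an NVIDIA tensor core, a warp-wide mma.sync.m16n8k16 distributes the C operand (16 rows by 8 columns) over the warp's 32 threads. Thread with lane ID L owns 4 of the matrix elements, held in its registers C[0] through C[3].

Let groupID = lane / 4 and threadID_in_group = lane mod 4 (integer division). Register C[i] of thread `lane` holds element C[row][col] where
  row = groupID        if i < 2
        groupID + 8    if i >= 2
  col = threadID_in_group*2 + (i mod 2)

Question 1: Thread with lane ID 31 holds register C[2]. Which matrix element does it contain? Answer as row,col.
lane 31=>31/4=7, 31 mod 4=3
i=2  r:7+8=>15  c:2·3+0=>6

15,6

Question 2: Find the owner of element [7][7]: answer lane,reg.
r: 7->gid=7,r8=0  c: 7->tid=3,i&1=1
L=7*4+3=31  i=0*2+1=1

31,1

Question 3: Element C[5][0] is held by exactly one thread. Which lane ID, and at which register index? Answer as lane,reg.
r: 5->gid=5,r8=0  c: 0->tid=0,i&1=0
L=5*4+0=20  i=0*2+0=0

20,0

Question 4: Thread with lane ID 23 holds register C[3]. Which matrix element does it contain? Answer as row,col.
13,7

lane 23->23/4=5, 23 mod 4=3
i=3  r:5+8->13  c:2·3+1->7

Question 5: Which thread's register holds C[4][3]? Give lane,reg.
17,1

r=4⇒gr=4,Rb=0  c=3⇒th=1,odd=1
L=4*4+1=17  i=0*2+1=1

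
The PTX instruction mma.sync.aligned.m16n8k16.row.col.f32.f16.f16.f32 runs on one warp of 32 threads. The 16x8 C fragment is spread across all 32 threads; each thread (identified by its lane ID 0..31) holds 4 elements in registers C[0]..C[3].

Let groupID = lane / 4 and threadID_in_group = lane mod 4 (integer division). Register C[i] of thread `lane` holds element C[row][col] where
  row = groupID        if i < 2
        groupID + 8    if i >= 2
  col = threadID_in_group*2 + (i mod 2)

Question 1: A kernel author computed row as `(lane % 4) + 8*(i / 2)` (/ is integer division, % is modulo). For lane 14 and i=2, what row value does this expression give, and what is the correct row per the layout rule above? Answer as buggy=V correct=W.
`(lane % 4) + 8*(i / 2)`[14,2]→10
lane 14→14/4=3, 14 mod 4=2
i=2  r:3+8→11  c:2·2+0→4
row: 10 vs 11

buggy=10 correct=11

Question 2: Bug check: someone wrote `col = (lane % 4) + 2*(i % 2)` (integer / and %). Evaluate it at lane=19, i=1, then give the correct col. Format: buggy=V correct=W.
`(lane % 4) + 2*(i % 2)`[19,1]=>5
lane 19: grp=4 (19/4), tig=3 (19%4)
i=1: r=4+0=4, c=3*2+1=7
col: 5 vs 7

buggy=5 correct=7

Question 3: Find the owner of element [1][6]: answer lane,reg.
r=1→G=1,rhi=0  c=6→T=3,p=0
L=1*4+3=7  i=0*2+0=0

7,0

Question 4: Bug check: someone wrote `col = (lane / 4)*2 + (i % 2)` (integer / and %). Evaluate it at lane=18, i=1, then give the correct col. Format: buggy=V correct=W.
`(lane / 4)*2 + (i % 2)`[18,1]=>9
lane 18=>18/4=4, 18 mod 4=2
i=1  r:4+0=>4  c:2·2+1=>5
col: 9 vs 5

buggy=9 correct=5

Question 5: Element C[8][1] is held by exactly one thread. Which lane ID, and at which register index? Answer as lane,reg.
r=8→G=0,rhi=1  c=1→T=0,p=1
L=0*4+0=0  i=1*2+1=3

0,3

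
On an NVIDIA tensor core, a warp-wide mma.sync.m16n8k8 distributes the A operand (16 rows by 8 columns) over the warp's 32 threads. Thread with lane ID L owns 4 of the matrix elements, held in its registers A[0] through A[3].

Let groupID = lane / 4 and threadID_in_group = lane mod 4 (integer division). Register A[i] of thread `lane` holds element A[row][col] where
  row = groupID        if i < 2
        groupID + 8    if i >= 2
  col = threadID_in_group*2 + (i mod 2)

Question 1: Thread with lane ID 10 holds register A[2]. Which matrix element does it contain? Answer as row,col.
lane 10⇒10/4=2, 10 mod 4=2
i=2  r:2+8⇒10  c:2·2+0⇒4

10,4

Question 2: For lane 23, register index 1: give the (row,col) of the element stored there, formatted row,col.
lane 23→23/4=5, 23 mod 4=3
i=1  r:5+0→5  c:2·3+1→7

5,7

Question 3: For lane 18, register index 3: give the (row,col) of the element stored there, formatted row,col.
12,5

lane 18=>18/4=4, 18 mod 4=2
i=3  r:4+8=>12  c:2·2+1=>5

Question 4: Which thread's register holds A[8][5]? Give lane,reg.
r=8→G=0,rhi=1  c=5→T=2,p=1
L=0*4+2=2  i=1*2+1=3

2,3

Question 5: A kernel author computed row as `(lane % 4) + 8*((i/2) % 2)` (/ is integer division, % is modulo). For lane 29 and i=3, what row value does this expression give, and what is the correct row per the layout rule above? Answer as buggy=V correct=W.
buggy=9 correct=15

`(lane % 4) + 8*((i/2) % 2)`[29,3]->9
29: g=7,t=1
[3] (7+8,1*2+1) = (15,3)
row: 9 vs 15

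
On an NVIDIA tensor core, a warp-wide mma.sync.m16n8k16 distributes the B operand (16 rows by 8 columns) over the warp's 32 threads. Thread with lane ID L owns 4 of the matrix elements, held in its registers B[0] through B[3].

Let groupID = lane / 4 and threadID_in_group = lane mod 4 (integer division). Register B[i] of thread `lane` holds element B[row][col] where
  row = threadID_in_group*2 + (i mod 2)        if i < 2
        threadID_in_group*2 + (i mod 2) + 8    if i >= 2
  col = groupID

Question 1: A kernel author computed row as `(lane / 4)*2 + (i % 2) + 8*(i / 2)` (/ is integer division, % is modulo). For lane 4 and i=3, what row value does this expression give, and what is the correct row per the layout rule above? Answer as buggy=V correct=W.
`(lane / 4)*2 + (i % 2) + 8*(i / 2)`[4,3]->11
lane 4: gid=1 (4/4), tid=0 (4%4)
i=3: r=0*2+1+8=9, c=gid=1
row: 11 vs 9

buggy=11 correct=9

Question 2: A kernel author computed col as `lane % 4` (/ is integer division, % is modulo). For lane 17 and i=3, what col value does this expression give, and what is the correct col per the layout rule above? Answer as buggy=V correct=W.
buggy=1 correct=4

`lane % 4`[17,3]=>1
lane 17=>17/4=4, 17 mod 4=1
i=3  r:2·1+1+8=>11  c:4
col: 1 vs 4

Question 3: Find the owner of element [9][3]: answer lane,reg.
c=3->g=3  r=9->rb=1,t=0,b0=1
L=3*4+0=12  i=1*2+1=3

12,3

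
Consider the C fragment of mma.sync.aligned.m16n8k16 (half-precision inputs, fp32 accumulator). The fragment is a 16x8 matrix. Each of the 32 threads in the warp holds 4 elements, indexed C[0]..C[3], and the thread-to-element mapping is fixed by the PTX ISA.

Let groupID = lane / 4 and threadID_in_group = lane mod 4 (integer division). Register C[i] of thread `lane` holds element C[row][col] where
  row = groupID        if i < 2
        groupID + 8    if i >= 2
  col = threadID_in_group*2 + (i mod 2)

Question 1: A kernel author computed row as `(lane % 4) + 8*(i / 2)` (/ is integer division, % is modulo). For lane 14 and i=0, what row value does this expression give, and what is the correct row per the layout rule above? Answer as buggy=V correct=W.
`(lane % 4) + 8*(i / 2)`[14,0]⇒2
lane 14: gr=3 (14/4), th=2 (14%4)
i=0: r=3+0=3, c=2*2+0=4
row: 2 vs 3

buggy=2 correct=3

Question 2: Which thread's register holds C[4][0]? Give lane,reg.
r:4=>grp=4,rB=0  c:0=>tig=0,lo=0
L=4*4+0=16  i=0*2+0=0

16,0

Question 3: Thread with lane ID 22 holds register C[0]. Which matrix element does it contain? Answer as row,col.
5,4

lane 22: g=5 (22/4), t=2 (22%4)
i=0: r=5+0=5, c=2*2+0=4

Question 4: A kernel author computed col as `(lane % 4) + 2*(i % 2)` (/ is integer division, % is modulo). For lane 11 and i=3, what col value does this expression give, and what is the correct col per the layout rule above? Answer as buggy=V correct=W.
buggy=5 correct=7

`(lane % 4) + 2*(i % 2)`[11,3]->5
lane 11->11/4=2, 11 mod 4=3
i=3  r:2+8->10  c:2·3+1->7
col: 5 vs 7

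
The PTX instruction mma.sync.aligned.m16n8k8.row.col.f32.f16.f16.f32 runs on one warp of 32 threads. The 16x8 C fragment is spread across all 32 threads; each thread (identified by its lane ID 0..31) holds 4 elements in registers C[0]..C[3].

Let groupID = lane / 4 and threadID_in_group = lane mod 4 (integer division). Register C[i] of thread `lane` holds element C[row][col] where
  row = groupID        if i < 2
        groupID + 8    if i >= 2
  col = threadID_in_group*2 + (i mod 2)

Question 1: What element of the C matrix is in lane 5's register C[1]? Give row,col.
1,3

L=5→G=5>>2=1, T=5&3=1
[1]→row 1+0=1  col 1·2+1=3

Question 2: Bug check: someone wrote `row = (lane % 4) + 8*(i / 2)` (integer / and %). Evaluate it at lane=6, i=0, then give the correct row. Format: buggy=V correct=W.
buggy=2 correct=1

`(lane % 4) + 8*(i / 2)`[6,0]=>2
lane 6=>6/4=1, 6 mod 4=2
i=0  r:1+0=>1  c:2·2+0=>4
row: 2 vs 1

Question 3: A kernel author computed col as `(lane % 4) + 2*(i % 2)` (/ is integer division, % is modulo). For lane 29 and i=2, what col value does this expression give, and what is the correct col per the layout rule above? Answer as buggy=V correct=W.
`(lane % 4) + 2*(i % 2)`[29,2]→1
lane 29: G=7 (29/4), T=1 (29%4)
i=2: r=7+8=15, c=1*2+0=2
col: 1 vs 2

buggy=1 correct=2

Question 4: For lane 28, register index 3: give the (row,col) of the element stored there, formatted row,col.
15,1

L=28→G=28>>2=7, T=28&3=0
[3]→row 7+8=15  col 0·2+1=1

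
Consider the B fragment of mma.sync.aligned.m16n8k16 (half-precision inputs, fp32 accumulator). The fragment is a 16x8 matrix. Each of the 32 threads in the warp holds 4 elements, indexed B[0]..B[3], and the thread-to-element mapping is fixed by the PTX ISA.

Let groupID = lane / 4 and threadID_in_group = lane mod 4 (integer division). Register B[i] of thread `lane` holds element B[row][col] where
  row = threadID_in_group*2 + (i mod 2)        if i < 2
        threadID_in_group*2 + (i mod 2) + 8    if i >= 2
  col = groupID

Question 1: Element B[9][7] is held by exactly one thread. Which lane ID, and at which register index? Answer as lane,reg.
28,3

c=7->g=7  r=9->rb=1,t=0,b0=1
L=7*4+0=28  i=1*2+1=3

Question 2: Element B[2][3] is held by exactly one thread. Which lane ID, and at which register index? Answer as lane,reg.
c: 3->gid=3  r: 2->r8=0,tid=1,i&1=0
L=3*4+1=13  i=0*2+0=0

13,0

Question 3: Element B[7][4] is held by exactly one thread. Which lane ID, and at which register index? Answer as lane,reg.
19,1

c: 4->gid=4  r: 7->r8=0,tid=3,i&1=1
L=4*4+3=19  i=0*2+1=1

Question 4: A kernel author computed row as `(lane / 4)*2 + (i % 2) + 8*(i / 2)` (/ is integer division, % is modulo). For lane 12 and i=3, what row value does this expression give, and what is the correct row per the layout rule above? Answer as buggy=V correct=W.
`(lane / 4)*2 + (i % 2) + 8*(i / 2)`[12,3]→15
L=12→G=12>>2=3, T=12&3=0
[3]→row 0·2+1+8=9  col G=3
row: 15 vs 9

buggy=15 correct=9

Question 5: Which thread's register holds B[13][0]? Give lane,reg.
2,3

c=0⇒gr=0  r=13⇒Rb=1,th=2,odd=1
L=0*4+2=2  i=1*2+1=3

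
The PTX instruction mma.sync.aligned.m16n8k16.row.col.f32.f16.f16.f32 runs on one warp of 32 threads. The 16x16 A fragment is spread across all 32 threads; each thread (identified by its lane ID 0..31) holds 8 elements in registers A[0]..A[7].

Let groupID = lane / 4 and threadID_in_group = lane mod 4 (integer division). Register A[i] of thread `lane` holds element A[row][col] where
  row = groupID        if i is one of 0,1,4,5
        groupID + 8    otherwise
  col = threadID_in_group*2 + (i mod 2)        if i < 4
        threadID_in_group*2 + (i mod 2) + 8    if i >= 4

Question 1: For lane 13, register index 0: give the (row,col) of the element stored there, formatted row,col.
3,2

13: g=3,t=1
[0] (3+0,1*2+0+0) = (3,2)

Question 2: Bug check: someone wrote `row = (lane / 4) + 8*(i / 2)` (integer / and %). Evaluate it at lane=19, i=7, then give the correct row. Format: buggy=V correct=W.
buggy=28 correct=12

`(lane / 4) + 8*(i / 2)`[19,7]→28
19: G=4,T=3
[7] (4+8,3*2+1+8) = (12,15)
row: 28 vs 12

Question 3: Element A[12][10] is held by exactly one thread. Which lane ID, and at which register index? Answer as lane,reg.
17,6

r=12→G=4,rhi=1  c=10→chi=1,T=1,p=0
L=4*4+1=17  i=1*4+1*2+0=6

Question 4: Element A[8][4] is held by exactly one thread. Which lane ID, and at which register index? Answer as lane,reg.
r:8=>grp=0,rB=1  c:4=>cB=0,tig=2,lo=0
L=0*4+2=2  i=0*4+1*2+0=2

2,2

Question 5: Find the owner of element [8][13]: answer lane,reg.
r=8⇒gr=0,Rb=1  c=13⇒Cb=1,th=2,odd=1
L=0*4+2=2  i=1*4+1*2+1=7

2,7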